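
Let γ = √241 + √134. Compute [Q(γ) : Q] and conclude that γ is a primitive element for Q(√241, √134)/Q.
[Q(γ) : Q] = 4 (equivalently, Q(γ) = Q(√241, √134))

Obviously Q(γ) ⊆ Q(√241, √134), and [Q(√241, √134):Q] = 4 (since 241, 134 are distinct squarefree integers > 1 with 32294 not a perfect square). To show equality we compute the minimal polynomial of γ. From γ = √241 + √134: γ^2 = 241 + 2√(32294) + 134 = 375 + 2√(32294), so γ^2 - 375 = 2√(32294); squaring, (γ^2 - 375)^2 = 4·32294, i.e. γ^4 - 750γ^2 + 140625 - 129176 = 0, i.e. γ^4 - 750γ^2 + 11449 = 0. So γ is a root of x^4 - 750x^2 + 11449. This polynomial is irreducible over Q: it has no rational root (each ±√241 ± √134 is irrational), and any factorization into two quadratics over Q would force √(32294) ∈ Q (pairing opposite roots) or √241, √134 ∈ Q (other pairings), all impossible. Hence [Q(γ):Q] = 4 = [Q(√241, √134):Q], so Q(γ) = Q(√241, √134).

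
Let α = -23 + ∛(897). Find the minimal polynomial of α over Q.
m_α(x) = x^3 + 69x^2 + 1587x + 11270

Set β = α + 23 = ∛(897), so β^3 = 897. Then (α + 23)^3 - 897 = 0, i.e. α is a root of g(x) = (x + 23)^3 - 897 = x^3 + 69x^2 + 1587x + 11270. Since g(x) = h(x + 23) where h(x) = x^3 - 897, and h is irreducible over Q (because 897 is not a perfect cube, so h has no rational root, and a monic cubic with no rational root is irreducible), g is also irreducible (irreducibility is preserved under the substitution x → x + 23). Hence m_α(x) = x^3 + 69x^2 + 1587x + 11270.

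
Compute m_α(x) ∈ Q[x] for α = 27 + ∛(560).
m_α(x) = x^3 - 81x^2 + 2187x - 20243

Set β = α - 27 = ∛(560), so β^3 = 560. Then (α - 27)^3 - 560 = 0, i.e. α is a root of g(x) = (x - 27)^3 - 560 = x^3 - 81x^2 + 2187x - 20243. Since g(x) = h(x - 27) where h(x) = x^3 - 560, and h is irreducible over Q (because 560 is not a perfect cube, so h has no rational root, and a monic cubic with no rational root is irreducible), g is also irreducible (irreducibility is preserved under the substitution x → x - 27). Hence m_α(x) = x^3 - 81x^2 + 2187x - 20243.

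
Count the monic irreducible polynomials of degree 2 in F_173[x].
There are 14878 monic irreducible polynomials of degree 2 over F_173

Each element of F_{173^2} that lies in no proper subfield is a root of exactly one monic irreducible of degree 2 over F_173, and each such polynomial has 2 distinct roots in F_{173^2}. By Möbius inversion the count is N_173(2) = (1/2) Σ_{d|2} μ(2/d) · 173^d = (1/2)(μ(2)·173^1 + μ(1)·173^2) = 29756/2 = 14878.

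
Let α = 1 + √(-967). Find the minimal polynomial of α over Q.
m_α(x) = x^2 - 2x + 968

From α - 1 = √(-967), squaring gives (α - 1)^2 = -967, i.e. α^2 - 2α + 1 = -967, so α^2 - 2α + 968 = 0. The discriminant of x^2 - 2x + 968 is (-2)^2 - 4·(968) = 4 - 3872 = -3868, and 4·(-967) is not a perfect square in Q since -967 is squarefree and ≠ 1. Hence x^2 - 2x + 968 is irreducible over Q and is the minimal polynomial of α.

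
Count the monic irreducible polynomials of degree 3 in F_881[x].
There are 227932320 monic irreducible polynomials of degree 3 over F_881

Each element of F_{881^3} that lies in no proper subfield is a root of exactly one monic irreducible of degree 3 over F_881, and each such polynomial has 3 distinct roots in F_{881^3}. By Möbius inversion the count is N_881(3) = (1/3) Σ_{d|3} μ(3/d) · 881^d = (1/3)(μ(3)·881^1 + μ(1)·881^3) = 683796960/3 = 227932320.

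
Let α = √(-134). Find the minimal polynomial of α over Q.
m_α(x) = x^2 + 134

α satisfies α^2 + 134 = 0, so x^2 + 134 annihilates α. Since d = -134 is squarefree and ≠ 1, it is not a perfect square in Q, so x^2 + 134 has no rational root and is therefore irreducible over Q (a degree-2 polynomial over a field is irreducible iff it has no root). Hence m_α(x) = x^2 + 134.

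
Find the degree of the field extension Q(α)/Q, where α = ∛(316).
[Q(α):Q] = 3

The minimal polynomial of α is x^3 - 316, irreducible over Q since 316 is not a perfect cube (so x^3 - 316 has no rational root). Hence [Q(α):Q] = deg(m_α) = 3.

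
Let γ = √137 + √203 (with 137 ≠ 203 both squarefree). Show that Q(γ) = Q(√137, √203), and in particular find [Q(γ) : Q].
[Q(γ) : Q] = 4 (equivalently, Q(γ) = Q(√137, √203))

Obviously Q(γ) ⊆ Q(√137, √203), and [Q(√137, √203):Q] = 4 (since 137, 203 are distinct squarefree integers > 1 with 27811 not a perfect square). To show equality we compute the minimal polynomial of γ. From γ = √137 + √203: γ^2 = 137 + 2√(27811) + 203 = 340 + 2√(27811), so γ^2 - 340 = 2√(27811); squaring, (γ^2 - 340)^2 = 4·27811, i.e. γ^4 - 680γ^2 + 115600 - 111244 = 0, i.e. γ^4 - 680γ^2 + 4356 = 0. So γ is a root of x^4 - 680x^2 + 4356. This polynomial is irreducible over Q: it has no rational root (each ±√137 ± √203 is irrational), and any factorization into two quadratics over Q would force √(27811) ∈ Q (pairing opposite roots) or √137, √203 ∈ Q (other pairings), all impossible. Hence [Q(γ):Q] = 4 = [Q(√137, √203):Q], so Q(γ) = Q(√137, √203).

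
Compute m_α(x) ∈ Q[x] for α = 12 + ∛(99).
m_α(x) = x^3 - 36x^2 + 432x - 1827

Set β = α - 12 = ∛(99), so β^3 = 99. Then (α - 12)^3 - 99 = 0, i.e. α is a root of g(x) = (x - 12)^3 - 99 = x^3 - 36x^2 + 432x - 1827. Since g(x) = h(x - 12) where h(x) = x^3 - 99, and h is irreducible over Q (because 99 is not a perfect cube, so h has no rational root, and a monic cubic with no rational root is irreducible), g is also irreducible (irreducibility is preserved under the substitution x → x - 12). Hence m_α(x) = x^3 - 36x^2 + 432x - 1827.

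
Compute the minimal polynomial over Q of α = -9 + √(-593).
m_α(x) = x^2 + 18x + 674

From α + 9 = √(-593), squaring gives (α + 9)^2 = -593, i.e. α^2 + 18α + 81 = -593, so α^2 + 18α + 674 = 0. The discriminant of x^2 + 18x + 674 is (18)^2 - 4·(674) = 324 - 2696 = -2372, and 4·(-593) is not a perfect square in Q since -593 is squarefree and ≠ 1. Hence x^2 + 18x + 674 is irreducible over Q and is the minimal polynomial of α.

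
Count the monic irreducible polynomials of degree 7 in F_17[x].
There are 58619808 monic irreducible polynomials of degree 7 over F_17

Each element of F_{17^7} that lies in no proper subfield is a root of exactly one monic irreducible of degree 7 over F_17, and each such polynomial has 7 distinct roots in F_{17^7}. By Möbius inversion the count is N_17(7) = (1/7) Σ_{d|7} μ(7/d) · 17^d = (1/7)(μ(7)·17^1 + μ(1)·17^7) = 410338656/7 = 58619808.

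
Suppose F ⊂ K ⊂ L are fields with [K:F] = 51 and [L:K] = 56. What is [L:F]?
[L:F] = 2856

The tower law says that for any tower of field extensions F ⊂ K ⊂ L with finite degrees, [L:F] = [L:K] · [K:F]. Here this gives [L:F] = 56 · 51 = 2856.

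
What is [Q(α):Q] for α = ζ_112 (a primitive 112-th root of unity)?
[Q(α):Q] = 48

The minimal polynomial of ζ_112 over Q is the 112-th cyclotomic polynomial Φ_112(x), which is irreducible over Q and has degree φ(112) = 48. Hence [Q(α):Q] = φ(112) = 48.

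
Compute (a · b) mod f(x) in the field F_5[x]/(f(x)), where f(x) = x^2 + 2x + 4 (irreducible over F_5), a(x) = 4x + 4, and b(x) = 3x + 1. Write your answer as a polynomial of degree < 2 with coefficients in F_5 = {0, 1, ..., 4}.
a · b ≡ 2x + 1 (mod f(x))

Multiply in F_5[x]: a(x)·b(x) = (4x + 4)·(3x + 1) = 2x^2 + x + 4. This has degree ≥ 2, so divide by f(x) over F_5: 2x^2 + x + 4 = (2)·(x^2 + 2x + 4) + (2x + 1). Hence a·b ≡ 2x + 1 (mod f). (F_5[x]/(f) is a field with 5^2 = 25 elements since f is irreducible of degree 2.)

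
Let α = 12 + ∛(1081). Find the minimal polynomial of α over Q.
m_α(x) = x^3 - 36x^2 + 432x - 2809

Set β = α - 12 = ∛(1081), so β^3 = 1081. Then (α - 12)^3 - 1081 = 0, i.e. α is a root of g(x) = (x - 12)^3 - 1081 = x^3 - 36x^2 + 432x - 2809. Since g(x) = h(x - 12) where h(x) = x^3 - 1081, and h is irreducible over Q (because 1081 is not a perfect cube, so h has no rational root, and a monic cubic with no rational root is irreducible), g is also irreducible (irreducibility is preserved under the substitution x → x - 12). Hence m_α(x) = x^3 - 36x^2 + 432x - 2809.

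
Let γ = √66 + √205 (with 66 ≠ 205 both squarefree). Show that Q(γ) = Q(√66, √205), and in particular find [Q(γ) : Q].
[Q(γ) : Q] = 4 (equivalently, Q(γ) = Q(√66, √205))

Obviously Q(γ) ⊆ Q(√66, √205), and [Q(√66, √205):Q] = 4 (since 66, 205 are distinct squarefree integers > 1 with 13530 not a perfect square). To show equality we compute the minimal polynomial of γ. From γ = √66 + √205: γ^2 = 66 + 2√(13530) + 205 = 271 + 2√(13530), so γ^2 - 271 = 2√(13530); squaring, (γ^2 - 271)^2 = 4·13530, i.e. γ^4 - 542γ^2 + 73441 - 54120 = 0, i.e. γ^4 - 542γ^2 + 19321 = 0. So γ is a root of x^4 - 542x^2 + 19321. This polynomial is irreducible over Q: it has no rational root (each ±√66 ± √205 is irrational), and any factorization into two quadratics over Q would force √(13530) ∈ Q (pairing opposite roots) or √66, √205 ∈ Q (other pairings), all impossible. Hence [Q(γ):Q] = 4 = [Q(√66, √205):Q], so Q(γ) = Q(√66, √205).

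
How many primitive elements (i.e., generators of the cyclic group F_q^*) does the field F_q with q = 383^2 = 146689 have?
There are φ(146688) = 48640 primitive elements

F_q^* is cyclic of order q - 1 = 146688. A cyclic group of order m has exactly φ(m) generators. Here m = 146688 = 2^8 · 3 · 191, so the number of primitive elements is φ(146688) = 48640.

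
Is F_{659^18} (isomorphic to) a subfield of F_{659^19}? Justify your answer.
No: F_{659^18} is not a subfield of F_{659^19}

F_{p^m} embeds in F_{p^n} iff m | n. Here 18 ∤ 19 (since 19 = 1·18 + 1 with remainder 1 ≠ 0), so F_{659^18} is not a subfield of F_{659^19}. Equivalently: if it were, the tower law would give 18 = [F_{659^18}:F_659] dividing [F_{659^19}:F_659] = 19, contradiction.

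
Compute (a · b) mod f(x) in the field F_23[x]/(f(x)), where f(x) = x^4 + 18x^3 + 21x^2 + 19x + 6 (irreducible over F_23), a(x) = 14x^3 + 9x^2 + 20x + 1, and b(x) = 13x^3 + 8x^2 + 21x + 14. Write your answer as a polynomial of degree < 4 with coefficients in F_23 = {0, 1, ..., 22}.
a · b ≡ 5x^3 + 13x + 16 (mod f(x))

Multiply in F_23[x]: a(x)·b(x) = (14x^3 + 9x^2 + 20x + 1)·(13x^3 + 8x^2 + 21x + 14) = 21x^6 + 22x^5 + 5x^4 + 6x^3 + 2x^2 + 2x + 14. This has degree ≥ 4, so divide by f(x) over F_23: 21x^6 + 22x^5 + 5x^4 + 6x^3 + 2x^2 + 2x + 14 = (21x^2 + 12x + 15)·(x^4 + 18x^3 + 21x^2 + 19x + 6) + (5x^3 + 13x + 16). Hence a·b ≡ 5x^3 + 13x + 16 (mod f). (F_23[x]/(f) is a field with 23^4 = 279841 elements since f is irreducible of degree 4.)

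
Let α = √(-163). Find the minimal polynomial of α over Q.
m_α(x) = x^2 + 163

α satisfies α^2 + 163 = 0, so x^2 + 163 annihilates α. Since d = -163 is squarefree and ≠ 1, it is not a perfect square in Q, so x^2 + 163 has no rational root and is therefore irreducible over Q (a degree-2 polynomial over a field is irreducible iff it has no root). Hence m_α(x) = x^2 + 163.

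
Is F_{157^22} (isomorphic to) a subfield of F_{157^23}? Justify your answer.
No: F_{157^22} is not a subfield of F_{157^23}

F_{p^m} embeds in F_{p^n} iff m | n. Here 22 ∤ 23 (since 23 = 1·22 + 1 with remainder 1 ≠ 0), so F_{157^22} is not a subfield of F_{157^23}. Equivalently: if it were, the tower law would give 22 = [F_{157^22}:F_157] dividing [F_{157^23}:F_157] = 23, contradiction.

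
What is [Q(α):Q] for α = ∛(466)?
[Q(α):Q] = 3

The minimal polynomial of α is x^3 - 466, irreducible over Q since 466 is not a perfect cube (so x^3 - 466 has no rational root). Hence [Q(α):Q] = deg(m_α) = 3.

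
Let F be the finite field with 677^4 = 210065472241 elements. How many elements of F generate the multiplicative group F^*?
There are φ(210065472240) = 51249709056 primitive elements

F_q^* is cyclic of order q - 1 = 210065472240. A cyclic group of order m has exactly φ(m) generators. Here m = 210065472240 = 2^4 · 3 · 5 · 13^2 · 113 · 45833, so the number of primitive elements is φ(210065472240) = 51249709056.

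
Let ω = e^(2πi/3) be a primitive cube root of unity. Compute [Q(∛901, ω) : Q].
[Q(∛901, ω) : Q] = 6

[Q(∛901):Q] = 3 (min poly x^3 - 901, irreducible since 901 is not a perfect cube). [Q(ω):Q] = 2 (min poly x^2 + x + 1). Since Q(∛901) ⊂ R and ω ∉ R, we have ω ∉ Q(∛901), so x^2 + x + 1 remains irreducible over Q(∛901) and [Q(∛901, ω) : Q(∛901)] = 2. By the tower law, [Q(∛901, ω) : Q] = 3 · 2 = 6. (In fact Q(∛901, ω) is the splitting field of x^3 - 901 over Q.)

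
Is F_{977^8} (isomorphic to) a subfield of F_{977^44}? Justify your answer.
No: F_{977^8} is not a subfield of F_{977^44}

F_{p^m} embeds in F_{p^n} iff m | n. Here 8 ∤ 44 (since 44 = 5·8 + 4 with remainder 4 ≠ 0), so F_{977^8} is not a subfield of F_{977^44}. Equivalently: if it were, the tower law would give 8 = [F_{977^8}:F_977] dividing [F_{977^44}:F_977] = 44, contradiction.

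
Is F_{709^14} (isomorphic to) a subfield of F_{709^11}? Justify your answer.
No: F_{709^14} is not a subfield of F_{709^11}

F_{p^m} embeds in F_{p^n} iff m | n. Here 14 ∤ 11 (since 11 = 0·14 + 11 with remainder 11 ≠ 0), so F_{709^14} is not a subfield of F_{709^11}. Equivalently: if it were, the tower law would give 14 = [F_{709^14}:F_709] dividing [F_{709^11}:F_709] = 11, contradiction.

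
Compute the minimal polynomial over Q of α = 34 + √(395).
m_α(x) = x^2 - 68x + 761

From α - 34 = √(395), squaring gives (α - 34)^2 = 395, i.e. α^2 - 68α + 1156 = 395, so α^2 - 68α + 761 = 0. The discriminant of x^2 - 68x + 761 is (-68)^2 - 4·(761) = 4624 - 3044 = 1580, and 4·(395) is not a perfect square in Q since 395 is squarefree and ≠ 1. Hence x^2 - 68x + 761 is irreducible over Q and is the minimal polynomial of α.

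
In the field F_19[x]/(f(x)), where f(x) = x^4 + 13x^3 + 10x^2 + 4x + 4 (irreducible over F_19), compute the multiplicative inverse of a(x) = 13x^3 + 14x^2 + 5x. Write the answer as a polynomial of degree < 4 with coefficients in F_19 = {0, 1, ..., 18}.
a(x)^(-1) ≡ 10x^3 + 9x^2 + 5x + 1 (mod f(x))

Since f is irreducible over F_19, F_19[x]/(f) is a field and a(x) ≠ 0 has an inverse. Apply the extended Euclidean algorithm to f(x) and a(x) in F_19[x]: f(x) = (3x + 8)·a(x) + (16x^2 + 2x + 4);  a(x) = (2x + 3)·(16x^2 + 2x + 4) + (10x + 7);  (16x^2 + 2x + 4) = (13x + 12)·(10x + 7) + (15). The last nonzero remainder is the constant 15 = gcd(f, a) in F_19. Back-substituting through the division chain expresses 15 = s(x)·a(x) + t(x)·f(x) with s(x) ≡ 17x^3 + 2x^2 + 18x + 15 (mod f), so (17x^3 + 2x^2 + 18x + 15)·a(x) ≡ 15 (mod f). Multiplying by 15^(-1) ≡ 14 in F_19 gives a(x)^(-1) ≡ 14·(17x^3 + 2x^2 + 18x + 15) ≡ 10x^3 + 9x^2 + 5x + 1 (mod f). Check: (13x^3 + 14x^2 + 5x)·(10x^3 + 9x^2 + 5x + 1) = 16x^6 + 10x^5 + 13x^4 + 14x^3 + x^2 + 5x ≡ 1 (mod x^4 + 13x^3 + 10x^2 + 4x + 4).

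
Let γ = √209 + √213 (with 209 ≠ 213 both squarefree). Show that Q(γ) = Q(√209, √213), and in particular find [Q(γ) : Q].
[Q(γ) : Q] = 4 (equivalently, Q(γ) = Q(√209, √213))

Obviously Q(γ) ⊆ Q(√209, √213), and [Q(√209, √213):Q] = 4 (since 209, 213 are distinct squarefree integers > 1 with 44517 not a perfect square). To show equality we compute the minimal polynomial of γ. From γ = √209 + √213: γ^2 = 209 + 2√(44517) + 213 = 422 + 2√(44517), so γ^2 - 422 = 2√(44517); squaring, (γ^2 - 422)^2 = 4·44517, i.e. γ^4 - 844γ^2 + 178084 - 178068 = 0, i.e. γ^4 - 844γ^2 + 16 = 0. So γ is a root of x^4 - 844x^2 + 16. This polynomial is irreducible over Q: it has no rational root (each ±√209 ± √213 is irrational), and any factorization into two quadratics over Q would force √(44517) ∈ Q (pairing opposite roots) or √209, √213 ∈ Q (other pairings), all impossible. Hence [Q(γ):Q] = 4 = [Q(√209, √213):Q], so Q(γ) = Q(√209, √213).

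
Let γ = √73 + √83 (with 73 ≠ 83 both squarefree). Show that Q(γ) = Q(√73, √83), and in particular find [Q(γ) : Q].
[Q(γ) : Q] = 4 (equivalently, Q(γ) = Q(√73, √83))

Obviously Q(γ) ⊆ Q(√73, √83), and [Q(√73, √83):Q] = 4 (since 73, 83 are distinct squarefree integers > 1 with 6059 not a perfect square). To show equality we compute the minimal polynomial of γ. From γ = √73 + √83: γ^2 = 73 + 2√(6059) + 83 = 156 + 2√(6059), so γ^2 - 156 = 2√(6059); squaring, (γ^2 - 156)^2 = 4·6059, i.e. γ^4 - 312γ^2 + 24336 - 24236 = 0, i.e. γ^4 - 312γ^2 + 100 = 0. So γ is a root of x^4 - 312x^2 + 100. This polynomial is irreducible over Q: it has no rational root (each ±√73 ± √83 is irrational), and any factorization into two quadratics over Q would force √(6059) ∈ Q (pairing opposite roots) or √73, √83 ∈ Q (other pairings), all impossible. Hence [Q(γ):Q] = 4 = [Q(√73, √83):Q], so Q(γ) = Q(√73, √83).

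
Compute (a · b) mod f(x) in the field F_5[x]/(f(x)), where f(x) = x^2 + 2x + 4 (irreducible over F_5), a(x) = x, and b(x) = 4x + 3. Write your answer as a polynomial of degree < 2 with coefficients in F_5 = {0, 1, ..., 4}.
a · b ≡ 4 (mod f(x))

Multiply in F_5[x]: a(x)·b(x) = (x)·(4x + 3) = 4x^2 + 3x. This has degree ≥ 2, so divide by f(x) over F_5: 4x^2 + 3x = (4)·(x^2 + 2x + 4) + (4). Hence a·b ≡ 4 (mod f). (F_5[x]/(f) is a field with 5^2 = 25 elements since f is irreducible of degree 2.)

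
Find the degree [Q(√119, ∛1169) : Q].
[Q(√119, ∛1169) : Q] = 6

Let L = Q(√119, ∛1169). Since Q(√119) ⊂ L and [Q(√119):Q] = 2, the tower law gives 2 | [L:Q]. Likewise Q(∛1169) ⊂ L with [Q(∛1169):Q] = 3 (because 1169 is not a perfect cube), so 3 | [L:Q]. As gcd(2,3) = 1, [L:Q] is divisible by 6. Conversely L is generated over Q by √119 and ∛1169, so [L:Q] ≤ 2·3 = 6. Therefore [Q(√119, ∛1169) : Q] = 6.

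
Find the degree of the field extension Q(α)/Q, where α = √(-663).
[Q(α):Q] = 2

[Q(α):Q] equals the degree of the minimal polynomial of α. Here α^2 = -663 and x^2 + 663 is irreducible (d = -663 is squarefree, ≠ 1, hence not a square), so deg(m_α) = 2. Thus [Q(α):Q] = 2.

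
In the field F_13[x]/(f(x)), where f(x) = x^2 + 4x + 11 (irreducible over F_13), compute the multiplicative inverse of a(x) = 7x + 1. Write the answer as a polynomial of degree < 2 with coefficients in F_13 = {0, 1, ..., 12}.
a(x)^(-1) ≡ 9x + 5 (mod f(x))

Since f is irreducible over F_13, F_13[x]/(f) is a field and a(x) ≠ 0 has an inverse. Apply the extended Euclidean algorithm to f(x) and a(x) in F_13[x]: f(x) = (2x + 4)·a(x) + (7). The last nonzero remainder is the constant 7 = gcd(f, a) in F_13. Back-substituting through the division chain expresses 7 = s(x)·a(x) + t(x)·f(x) with s(x) ≡ 11x + 9 (mod f), so (11x + 9)·a(x) ≡ 7 (mod f). Multiplying by 7^(-1) ≡ 2 in F_13 gives a(x)^(-1) ≡ 2·(11x + 9) ≡ 9x + 5 (mod f). Check: (7x + 1)·(9x + 5) = 11x^2 + 5x + 5 ≡ 1 (mod x^2 + 4x + 11).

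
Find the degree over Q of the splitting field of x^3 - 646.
[K : Q] = 6

The roots of x^3 - 646 are ∛646, ω∛646, ω^2∛646 where ω = e^(2πi/3) is a primitive cube root of unity, so K = Q(∛646, ω). Now [Q(∛646):Q] = 3 (since 646 is not a perfect cube, x^3 - 646 is irreducible) and [Q(ω):Q] = 2. Both 2 and 3 divide [K:Q], and [K:Q] ≤ 3·2 = 6, so [K:Q] = 6. (Equivalently: Q(∛646) ⊂ R but ω ∉ R, so [K : Q(∛646)] = 2.)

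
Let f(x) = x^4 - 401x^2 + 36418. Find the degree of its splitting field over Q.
[K : Q] = 4

Solving the quadratic in x^2: x^2 = (401 ± √(401^2 - 4·36418))/2 = (401 ± √15129)/2 = (401 ± 123)/2, giving x^2 = 139 or x^2 = 262. So f(x) = (x^2 - 139)(x^2 - 262) and the roots of f are ±√139, ±√262. Hence the splitting field is K = Q(√139, √262). Since 139 and 262 are distinct squarefree integers > 1, their product 36418 is not a perfect square, so √262 ∉ Q(√139). By the tower law [K:Q] = [Q(√139,√262):Q(√139)] · [Q(√139):Q] = 2 · 2 = 4.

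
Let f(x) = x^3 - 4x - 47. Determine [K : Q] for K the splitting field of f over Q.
[K : Q] = 6

By the rational root test, any rational root of the monic integer polynomial f(x) = x^3 - 4x - 47 must be an integer dividing the constant term -47, i.e. one of ±{1, 47}. Evaluating: f(1) = -50, f(-1) = -44, f(47) = 103588, f(-47) = -103682; none is 0, so f has no rational root and is therefore irreducible over Q (a cubic with no linear factor over a field is irreducible). For an irreducible cubic, the Galois group is A_3 or S_3 according as the discriminant disc(f) = -4a^3 - 27b^2 = -4·(-4)^3 - 27·(-47)^2 = -59387 is or is not a square in Q. Here disc(f) = -59387 is not a perfect square in Q, so the Galois group of f over Q is not contained in A_3 and must be all of S_3. The splitting field has degree |S_3| = 6 over Q, so [K : Q] = 6.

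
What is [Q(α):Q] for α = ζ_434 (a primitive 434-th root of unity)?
[Q(α):Q] = 180

The minimal polynomial of ζ_434 over Q is the 434-th cyclotomic polynomial Φ_434(x), which is irreducible over Q and has degree φ(434) = 180. Hence [Q(α):Q] = φ(434) = 180.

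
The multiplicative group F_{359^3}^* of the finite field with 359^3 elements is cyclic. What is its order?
|F_{359^3}^*| = 46268278

F_{359^3} has 359^3 = 46268279 elements; its multiplicative group consists of all nonzero elements, so |F_{359^3}^*| = 46268279 - 1 = 46268278. (It is cyclic since any finite subgroup of the multiplicative group of a field is cyclic.)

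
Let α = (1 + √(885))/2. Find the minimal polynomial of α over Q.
m_α(x) = x^2 - x - 221

From 2α - 1 = √(885), squaring gives (2α - 1)^2 = 885, i.e. 4α^2 - 4α + 1 = 885, so α^2 - α + (1 - 885)/4 = 0. Since 885 ≡ 1 (mod 4), (1 - 885)/4 = -221 ∈ Z. The polynomial x^2 - x - 221 has discriminant 1 - 4·(-221) = 885, which is not a perfect square in Q (d = 885 is squarefree and ≠ 1), so x^2 - x - 221 is irreducible over Q. It is the minimal polynomial of α.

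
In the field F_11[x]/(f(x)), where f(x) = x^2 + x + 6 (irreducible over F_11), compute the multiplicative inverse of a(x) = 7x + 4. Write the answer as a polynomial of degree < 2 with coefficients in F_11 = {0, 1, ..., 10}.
a(x)^(-1) ≡ 10x + 9 (mod f(x))

Since f is irreducible over F_11, F_11[x]/(f) is a field and a(x) ≠ 0 has an inverse. Apply the extended Euclidean algorithm to f(x) and a(x) in F_11[x]: f(x) = (8x + 5)·a(x) + (8). The last nonzero remainder is the constant 8 = gcd(f, a) in F_11. Back-substituting through the division chain expresses 8 = s(x)·a(x) + t(x)·f(x) with s(x) ≡ 3x + 6 (mod f), so (3x + 6)·a(x) ≡ 8 (mod f). Multiplying by 8^(-1) ≡ 7 in F_11 gives a(x)^(-1) ≡ 7·(3x + 6) ≡ 10x + 9 (mod f). Check: (7x + 4)·(10x + 9) = 4x^2 + 4x + 3 ≡ 1 (mod x^2 + x + 6).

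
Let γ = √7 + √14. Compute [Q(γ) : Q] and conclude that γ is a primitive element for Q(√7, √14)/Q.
[Q(γ) : Q] = 4 (equivalently, Q(γ) = Q(√7, √14))

Obviously Q(γ) ⊆ Q(√7, √14), and [Q(√7, √14):Q] = 4 (since 7, 14 are distinct squarefree integers > 1 with 98 not a perfect square). To show equality we compute the minimal polynomial of γ. From γ = √7 + √14: γ^2 = 7 + 2√(98) + 14 = 21 + 2√(98), so γ^2 - 21 = 2√(98); squaring, (γ^2 - 21)^2 = 4·98, i.e. γ^4 - 42γ^2 + 441 - 392 = 0, i.e. γ^4 - 42γ^2 + 49 = 0. So γ is a root of x^4 - 42x^2 + 49. This polynomial is irreducible over Q: it has no rational root (each ±√7 ± √14 is irrational), and any factorization into two quadratics over Q would force √(98) ∈ Q (pairing opposite roots) or √7, √14 ∈ Q (other pairings), all impossible. Hence [Q(γ):Q] = 4 = [Q(√7, √14):Q], so Q(γ) = Q(√7, √14).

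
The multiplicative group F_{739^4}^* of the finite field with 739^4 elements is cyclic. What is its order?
|F_{739^4}^*| = 298248146640

F_{739^4} has 739^4 = 298248146641 elements; its multiplicative group consists of all nonzero elements, so |F_{739^4}^*| = 298248146641 - 1 = 298248146640. (It is cyclic since any finite subgroup of the multiplicative group of a field is cyclic.)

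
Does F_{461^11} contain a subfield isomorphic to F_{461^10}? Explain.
No: F_{461^10} is not a subfield of F_{461^11}

F_{p^m} embeds in F_{p^n} iff m | n. Here 10 ∤ 11 (since 11 = 1·10 + 1 with remainder 1 ≠ 0), so F_{461^10} is not a subfield of F_{461^11}. Equivalently: if it were, the tower law would give 10 = [F_{461^10}:F_461] dividing [F_{461^11}:F_461] = 11, contradiction.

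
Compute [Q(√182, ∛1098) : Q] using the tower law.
[Q(√182, ∛1098) : Q] = 6

Let L = Q(√182, ∛1098). Since Q(√182) ⊂ L and [Q(√182):Q] = 2, the tower law gives 2 | [L:Q]. Likewise Q(∛1098) ⊂ L with [Q(∛1098):Q] = 3 (because 1098 is not a perfect cube), so 3 | [L:Q]. As gcd(2,3) = 1, [L:Q] is divisible by 6. Conversely L is generated over Q by √182 and ∛1098, so [L:Q] ≤ 2·3 = 6. Therefore [Q(√182, ∛1098) : Q] = 6.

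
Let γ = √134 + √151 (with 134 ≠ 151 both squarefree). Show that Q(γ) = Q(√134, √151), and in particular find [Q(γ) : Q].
[Q(γ) : Q] = 4 (equivalently, Q(γ) = Q(√134, √151))

Obviously Q(γ) ⊆ Q(√134, √151), and [Q(√134, √151):Q] = 4 (since 134, 151 are distinct squarefree integers > 1 with 20234 not a perfect square). To show equality we compute the minimal polynomial of γ. From γ = √134 + √151: γ^2 = 134 + 2√(20234) + 151 = 285 + 2√(20234), so γ^2 - 285 = 2√(20234); squaring, (γ^2 - 285)^2 = 4·20234, i.e. γ^4 - 570γ^2 + 81225 - 80936 = 0, i.e. γ^4 - 570γ^2 + 289 = 0. So γ is a root of x^4 - 570x^2 + 289. This polynomial is irreducible over Q: it has no rational root (each ±√134 ± √151 is irrational), and any factorization into two quadratics over Q would force √(20234) ∈ Q (pairing opposite roots) or √134, √151 ∈ Q (other pairings), all impossible. Hence [Q(γ):Q] = 4 = [Q(√134, √151):Q], so Q(γ) = Q(√134, √151).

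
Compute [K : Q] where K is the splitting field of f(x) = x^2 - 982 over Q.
[K : Q] = 2

f(x) = x^2 - 982 factors as (x - √982)(x + √982). The splitting field is K = Q(√982). Since 982 is squarefree and > 1, it is not a perfect square, so x^2 - 982 is irreducible over Q and [Q(√982) : Q] = 2. Hence [K : Q] = 2.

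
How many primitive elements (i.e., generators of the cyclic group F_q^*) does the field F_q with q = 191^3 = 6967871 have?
There are φ(6967870) = 2021760 primitive elements

F_q^* is cyclic of order q - 1 = 6967870. A cyclic group of order m has exactly φ(m) generators. Here m = 6967870 = 2 · 5 · 7 · 13^2 · 19 · 31, so the number of primitive elements is φ(6967870) = 2021760.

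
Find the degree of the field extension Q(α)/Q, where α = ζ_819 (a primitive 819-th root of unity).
[Q(α):Q] = 432

The minimal polynomial of ζ_819 over Q is the 819-th cyclotomic polynomial Φ_819(x), which is irreducible over Q and has degree φ(819) = 432. Hence [Q(α):Q] = φ(819) = 432.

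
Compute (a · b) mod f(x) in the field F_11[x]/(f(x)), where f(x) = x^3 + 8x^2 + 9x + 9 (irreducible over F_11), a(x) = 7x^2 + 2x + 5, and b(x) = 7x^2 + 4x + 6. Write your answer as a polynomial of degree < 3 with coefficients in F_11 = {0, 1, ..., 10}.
a · b ≡ 2x^2 + 2x + 1 (mod f(x))

Multiply in F_11[x]: a(x)·b(x) = (7x^2 + 2x + 5)·(7x^2 + 4x + 6) = 5x^4 + 9x^3 + 8x^2 + 10x + 8. This has degree ≥ 3, so divide by f(x) over F_11: 5x^4 + 9x^3 + 8x^2 + 10x + 8 = (5x + 2)·(x^3 + 8x^2 + 9x + 9) + (2x^2 + 2x + 1). Hence a·b ≡ 2x^2 + 2x + 1 (mod f). (F_11[x]/(f) is a field with 11^3 = 1331 elements since f is irreducible of degree 3.)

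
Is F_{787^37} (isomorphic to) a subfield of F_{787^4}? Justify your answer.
No: F_{787^37} is not a subfield of F_{787^4}

F_{p^m} embeds in F_{p^n} iff m | n. Here 37 ∤ 4 (since 4 = 0·37 + 4 with remainder 4 ≠ 0), so F_{787^37} is not a subfield of F_{787^4}. Equivalently: if it were, the tower law would give 37 = [F_{787^37}:F_787] dividing [F_{787^4}:F_787] = 4, contradiction.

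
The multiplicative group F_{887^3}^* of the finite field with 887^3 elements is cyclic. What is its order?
|F_{887^3}^*| = 697864102

F_{887^3} has 887^3 = 697864103 elements; its multiplicative group consists of all nonzero elements, so |F_{887^3}^*| = 697864103 - 1 = 697864102. (It is cyclic since any finite subgroup of the multiplicative group of a field is cyclic.)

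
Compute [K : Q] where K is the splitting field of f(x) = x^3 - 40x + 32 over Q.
[K : Q] = 6

By the rational root test, any rational root of the monic integer polynomial f(x) = x^3 - 40x + 32 must be an integer dividing the constant term 32, i.e. one of ±{1, 2, 4, 8, 16, 32}. Evaluating: f(1) = -7, f(-1) = 71, f(2) = -40, f(-2) = 104, f(4) = -64, f(-4) = 128, f(8) = 224, f(-8) = -160, f(16) = 3488, f(-16) = -3424, f(32) = 31520, f(-32) = -31456; none is 0, so f has no rational root and is therefore irreducible over Q (a cubic with no linear factor over a field is irreducible). For an irreducible cubic, the Galois group is A_3 or S_3 according as the discriminant disc(f) = -4a^3 - 27b^2 = -4·(-40)^3 - 27·(32)^2 = 228352 is or is not a square in Q. Here disc(f) = 228352 is not a perfect square in Q, so the Galois group of f over Q is not contained in A_3 and must be all of S_3. The splitting field has degree |S_3| = 6 over Q, so [K : Q] = 6.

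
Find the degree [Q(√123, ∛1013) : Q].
[Q(√123, ∛1013) : Q] = 6

Let L = Q(√123, ∛1013). Since Q(√123) ⊂ L and [Q(√123):Q] = 2, the tower law gives 2 | [L:Q]. Likewise Q(∛1013) ⊂ L with [Q(∛1013):Q] = 3 (because 1013 is not a perfect cube), so 3 | [L:Q]. As gcd(2,3) = 1, [L:Q] is divisible by 6. Conversely L is generated over Q by √123 and ∛1013, so [L:Q] ≤ 2·3 = 6. Therefore [Q(√123, ∛1013) : Q] = 6.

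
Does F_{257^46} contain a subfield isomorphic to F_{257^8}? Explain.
No: F_{257^8} is not a subfield of F_{257^46}

F_{p^m} embeds in F_{p^n} iff m | n. Here 8 ∤ 46 (since 46 = 5·8 + 6 with remainder 6 ≠ 0), so F_{257^8} is not a subfield of F_{257^46}. Equivalently: if it were, the tower law would give 8 = [F_{257^8}:F_257] dividing [F_{257^46}:F_257] = 46, contradiction.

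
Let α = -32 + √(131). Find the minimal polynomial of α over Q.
m_α(x) = x^2 + 64x + 893

From α + 32 = √(131), squaring gives (α + 32)^2 = 131, i.e. α^2 + 64α + 1024 = 131, so α^2 + 64α + 893 = 0. The discriminant of x^2 + 64x + 893 is (64)^2 - 4·(893) = 4096 - 3572 = 524, and 4·(131) is not a perfect square in Q since 131 is squarefree and ≠ 1. Hence x^2 + 64x + 893 is irreducible over Q and is the minimal polynomial of α.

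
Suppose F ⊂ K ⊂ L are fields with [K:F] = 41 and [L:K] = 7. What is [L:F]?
[L:F] = 287

The tower law says that for any tower of field extensions F ⊂ K ⊂ L with finite degrees, [L:F] = [L:K] · [K:F]. Here this gives [L:F] = 7 · 41 = 287.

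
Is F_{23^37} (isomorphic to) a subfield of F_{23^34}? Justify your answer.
No: F_{23^37} is not a subfield of F_{23^34}

F_{p^m} embeds in F_{p^n} iff m | n. Here 37 ∤ 34 (since 34 = 0·37 + 34 with remainder 34 ≠ 0), so F_{23^37} is not a subfield of F_{23^34}. Equivalently: if it were, the tower law would give 37 = [F_{23^37}:F_23] dividing [F_{23^34}:F_23] = 34, contradiction.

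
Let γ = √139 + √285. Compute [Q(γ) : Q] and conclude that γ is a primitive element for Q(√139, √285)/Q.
[Q(γ) : Q] = 4 (equivalently, Q(γ) = Q(√139, √285))

Obviously Q(γ) ⊆ Q(√139, √285), and [Q(√139, √285):Q] = 4 (since 139, 285 are distinct squarefree integers > 1 with 39615 not a perfect square). To show equality we compute the minimal polynomial of γ. From γ = √139 + √285: γ^2 = 139 + 2√(39615) + 285 = 424 + 2√(39615), so γ^2 - 424 = 2√(39615); squaring, (γ^2 - 424)^2 = 4·39615, i.e. γ^4 - 848γ^2 + 179776 - 158460 = 0, i.e. γ^4 - 848γ^2 + 21316 = 0. So γ is a root of x^4 - 848x^2 + 21316. This polynomial is irreducible over Q: it has no rational root (each ±√139 ± √285 is irrational), and any factorization into two quadratics over Q would force √(39615) ∈ Q (pairing opposite roots) or √139, √285 ∈ Q (other pairings), all impossible. Hence [Q(γ):Q] = 4 = [Q(√139, √285):Q], so Q(γ) = Q(√139, √285).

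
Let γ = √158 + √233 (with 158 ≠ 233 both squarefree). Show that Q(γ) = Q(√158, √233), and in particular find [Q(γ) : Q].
[Q(γ) : Q] = 4 (equivalently, Q(γ) = Q(√158, √233))

Obviously Q(γ) ⊆ Q(√158, √233), and [Q(√158, √233):Q] = 4 (since 158, 233 are distinct squarefree integers > 1 with 36814 not a perfect square). To show equality we compute the minimal polynomial of γ. From γ = √158 + √233: γ^2 = 158 + 2√(36814) + 233 = 391 + 2√(36814), so γ^2 - 391 = 2√(36814); squaring, (γ^2 - 391)^2 = 4·36814, i.e. γ^4 - 782γ^2 + 152881 - 147256 = 0, i.e. γ^4 - 782γ^2 + 5625 = 0. So γ is a root of x^4 - 782x^2 + 5625. This polynomial is irreducible over Q: it has no rational root (each ±√158 ± √233 is irrational), and any factorization into two quadratics over Q would force √(36814) ∈ Q (pairing opposite roots) or √158, √233 ∈ Q (other pairings), all impossible. Hence [Q(γ):Q] = 4 = [Q(√158, √233):Q], so Q(γ) = Q(√158, √233).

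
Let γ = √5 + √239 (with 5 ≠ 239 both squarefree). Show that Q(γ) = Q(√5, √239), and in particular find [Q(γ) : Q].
[Q(γ) : Q] = 4 (equivalently, Q(γ) = Q(√5, √239))

Obviously Q(γ) ⊆ Q(√5, √239), and [Q(√5, √239):Q] = 4 (since 5, 239 are distinct squarefree integers > 1 with 1195 not a perfect square). To show equality we compute the minimal polynomial of γ. From γ = √5 + √239: γ^2 = 5 + 2√(1195) + 239 = 244 + 2√(1195), so γ^2 - 244 = 2√(1195); squaring, (γ^2 - 244)^2 = 4·1195, i.e. γ^4 - 488γ^2 + 59536 - 4780 = 0, i.e. γ^4 - 488γ^2 + 54756 = 0. So γ is a root of x^4 - 488x^2 + 54756. This polynomial is irreducible over Q: it has no rational root (each ±√5 ± √239 is irrational), and any factorization into two quadratics over Q would force √(1195) ∈ Q (pairing opposite roots) or √5, √239 ∈ Q (other pairings), all impossible. Hence [Q(γ):Q] = 4 = [Q(√5, √239):Q], so Q(γ) = Q(√5, √239).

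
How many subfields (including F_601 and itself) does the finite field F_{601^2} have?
F_{601^2} has 2 subfields

The subfields of F_{p^n} are exactly the fields F_{p^d} for d | n (each is the fixed field of the unique index-d subgroup of Gal(F_{p^n}/F_p) ≅ Z/nZ). The divisors of n = 2 are {1, 2}, giving 2 subfields: F_{601^1}, F_{601^2}.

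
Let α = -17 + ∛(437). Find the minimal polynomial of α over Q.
m_α(x) = x^3 + 51x^2 + 867x + 4476

Set β = α + 17 = ∛(437), so β^3 = 437. Then (α + 17)^3 - 437 = 0, i.e. α is a root of g(x) = (x + 17)^3 - 437 = x^3 + 51x^2 + 867x + 4476. Since g(x) = h(x + 17) where h(x) = x^3 - 437, and h is irreducible over Q (because 437 is not a perfect cube, so h has no rational root, and a monic cubic with no rational root is irreducible), g is also irreducible (irreducibility is preserved under the substitution x → x + 17). Hence m_α(x) = x^3 + 51x^2 + 867x + 4476.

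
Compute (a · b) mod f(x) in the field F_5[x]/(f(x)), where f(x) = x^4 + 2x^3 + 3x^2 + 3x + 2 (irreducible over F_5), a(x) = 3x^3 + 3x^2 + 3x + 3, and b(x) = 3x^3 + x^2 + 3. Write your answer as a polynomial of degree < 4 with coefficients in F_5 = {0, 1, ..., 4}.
a · b ≡ 3x^3 + x^2 (mod f(x))

Multiply in F_5[x]: a(x)·b(x) = (3x^3 + 3x^2 + 3x + 3)·(3x^3 + x^2 + 3) = 4x^6 + 2x^5 + 2x^4 + x^3 + 2x^2 + 4x + 4. This has degree ≥ 4, so divide by f(x) over F_5: 4x^6 + 2x^5 + 2x^4 + x^3 + 2x^2 + 4x + 4 = (4x^2 + 4x + 2)·(x^4 + 2x^3 + 3x^2 + 3x + 2) + (3x^3 + x^2). Hence a·b ≡ 3x^3 + x^2 (mod f). (F_5[x]/(f) is a field with 5^4 = 625 elements since f is irreducible of degree 4.)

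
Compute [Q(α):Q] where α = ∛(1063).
[Q(α):Q] = 3

The minimal polynomial of α is x^3 - 1063, irreducible over Q since 1063 is not a perfect cube (so x^3 - 1063 has no rational root). Hence [Q(α):Q] = deg(m_α) = 3.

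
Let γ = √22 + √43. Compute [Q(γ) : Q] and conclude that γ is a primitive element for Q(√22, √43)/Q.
[Q(γ) : Q] = 4 (equivalently, Q(γ) = Q(√22, √43))

Obviously Q(γ) ⊆ Q(√22, √43), and [Q(√22, √43):Q] = 4 (since 22, 43 are distinct squarefree integers > 1 with 946 not a perfect square). To show equality we compute the minimal polynomial of γ. From γ = √22 + √43: γ^2 = 22 + 2√(946) + 43 = 65 + 2√(946), so γ^2 - 65 = 2√(946); squaring, (γ^2 - 65)^2 = 4·946, i.e. γ^4 - 130γ^2 + 4225 - 3784 = 0, i.e. γ^4 - 130γ^2 + 441 = 0. So γ is a root of x^4 - 130x^2 + 441. This polynomial is irreducible over Q: it has no rational root (each ±√22 ± √43 is irrational), and any factorization into two quadratics over Q would force √(946) ∈ Q (pairing opposite roots) or √22, √43 ∈ Q (other pairings), all impossible. Hence [Q(γ):Q] = 4 = [Q(√22, √43):Q], so Q(γ) = Q(√22, √43).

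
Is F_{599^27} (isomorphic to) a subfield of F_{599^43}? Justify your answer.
No: F_{599^27} is not a subfield of F_{599^43}

F_{p^m} embeds in F_{p^n} iff m | n. Here 27 ∤ 43 (since 43 = 1·27 + 16 with remainder 16 ≠ 0), so F_{599^27} is not a subfield of F_{599^43}. Equivalently: if it were, the tower law would give 27 = [F_{599^27}:F_599] dividing [F_{599^43}:F_599] = 43, contradiction.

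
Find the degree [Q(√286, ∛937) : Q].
[Q(√286, ∛937) : Q] = 6

Let L = Q(√286, ∛937). Since Q(√286) ⊂ L and [Q(√286):Q] = 2, the tower law gives 2 | [L:Q]. Likewise Q(∛937) ⊂ L with [Q(∛937):Q] = 3 (because 937 is not a perfect cube), so 3 | [L:Q]. As gcd(2,3) = 1, [L:Q] is divisible by 6. Conversely L is generated over Q by √286 and ∛937, so [L:Q] ≤ 2·3 = 6. Therefore [Q(√286, ∛937) : Q] = 6.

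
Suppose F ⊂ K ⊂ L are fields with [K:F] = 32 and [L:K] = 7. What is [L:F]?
[L:F] = 224

The tower law says that for any tower of field extensions F ⊂ K ⊂ L with finite degrees, [L:F] = [L:K] · [K:F]. Here this gives [L:F] = 7 · 32 = 224.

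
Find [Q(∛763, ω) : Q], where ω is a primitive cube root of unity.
[Q(∛763, ω) : Q] = 6

[Q(∛763):Q] = 3 (min poly x^3 - 763, irreducible since 763 is not a perfect cube). [Q(ω):Q] = 2 (min poly x^2 + x + 1). Since Q(∛763) ⊂ R and ω ∉ R, we have ω ∉ Q(∛763), so x^2 + x + 1 remains irreducible over Q(∛763) and [Q(∛763, ω) : Q(∛763)] = 2. By the tower law, [Q(∛763, ω) : Q] = 3 · 2 = 6. (In fact Q(∛763, ω) is the splitting field of x^3 - 763 over Q.)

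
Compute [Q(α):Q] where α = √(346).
[Q(α):Q] = 2

[Q(α):Q] equals the degree of the minimal polynomial of α. Here α^2 = 346 and x^2 - 346 is irreducible (d = 346 is squarefree, ≠ 1, hence not a square), so deg(m_α) = 2. Thus [Q(α):Q] = 2.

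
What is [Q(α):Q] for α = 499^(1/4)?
[Q(α):Q] = 4

α is a root of x^4 - 499. By Eisenstein's criterion at the prime p = 499 (which divides the constant term 499 but p^2 = 249001 does not, since 499 is squarefree), x^4 - 499 is irreducible over Q. Hence [Q(α):Q] = 4.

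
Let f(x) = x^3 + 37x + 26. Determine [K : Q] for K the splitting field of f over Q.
[K : Q] = 6

By the rational root test, any rational root of the monic integer polynomial f(x) = x^3 + 37x + 26 must be an integer dividing the constant term 26, i.e. one of ±{1, 2, 13, 26}. Evaluating: f(1) = 64, f(-1) = -12, f(2) = 108, f(-2) = -56, f(13) = 2704, f(-13) = -2652, f(26) = 18564, f(-26) = -18512; none is 0, so f has no rational root and is therefore irreducible over Q (a cubic with no linear factor over a field is irreducible). For an irreducible cubic, the Galois group is A_3 or S_3 according as the discriminant disc(f) = -4a^3 - 27b^2 = -4·(37)^3 - 27·(26)^2 = -220864 is or is not a square in Q. Here disc(f) = -220864 is not a perfect square in Q, so the Galois group of f over Q is not contained in A_3 and must be all of S_3. The splitting field has degree |S_3| = 6 over Q, so [K : Q] = 6.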